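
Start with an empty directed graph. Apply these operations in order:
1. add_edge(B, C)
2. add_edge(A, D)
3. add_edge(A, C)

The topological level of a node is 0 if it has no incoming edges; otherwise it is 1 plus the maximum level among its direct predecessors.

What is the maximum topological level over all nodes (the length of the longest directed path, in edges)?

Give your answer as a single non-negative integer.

Answer: 1

Derivation:
Op 1: add_edge(B, C). Edges now: 1
Op 2: add_edge(A, D). Edges now: 2
Op 3: add_edge(A, C). Edges now: 3
Compute levels (Kahn BFS):
  sources (in-degree 0): A, B
  process A: level=0
    A->C: in-degree(C)=1, level(C)>=1
    A->D: in-degree(D)=0, level(D)=1, enqueue
  process B: level=0
    B->C: in-degree(C)=0, level(C)=1, enqueue
  process D: level=1
  process C: level=1
All levels: A:0, B:0, C:1, D:1
max level = 1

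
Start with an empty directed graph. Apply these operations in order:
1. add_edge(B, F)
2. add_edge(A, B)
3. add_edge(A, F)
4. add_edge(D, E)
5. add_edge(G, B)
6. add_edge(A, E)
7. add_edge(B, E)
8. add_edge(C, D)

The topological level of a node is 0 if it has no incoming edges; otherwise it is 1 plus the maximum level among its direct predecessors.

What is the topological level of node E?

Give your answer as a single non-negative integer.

Op 1: add_edge(B, F). Edges now: 1
Op 2: add_edge(A, B). Edges now: 2
Op 3: add_edge(A, F). Edges now: 3
Op 4: add_edge(D, E). Edges now: 4
Op 5: add_edge(G, B). Edges now: 5
Op 6: add_edge(A, E). Edges now: 6
Op 7: add_edge(B, E). Edges now: 7
Op 8: add_edge(C, D). Edges now: 8
Compute levels (Kahn BFS):
  sources (in-degree 0): A, C, G
  process A: level=0
    A->B: in-degree(B)=1, level(B)>=1
    A->E: in-degree(E)=2, level(E)>=1
    A->F: in-degree(F)=1, level(F)>=1
  process C: level=0
    C->D: in-degree(D)=0, level(D)=1, enqueue
  process G: level=0
    G->B: in-degree(B)=0, level(B)=1, enqueue
  process D: level=1
    D->E: in-degree(E)=1, level(E)>=2
  process B: level=1
    B->E: in-degree(E)=0, level(E)=2, enqueue
    B->F: in-degree(F)=0, level(F)=2, enqueue
  process E: level=2
  process F: level=2
All levels: A:0, B:1, C:0, D:1, E:2, F:2, G:0
level(E) = 2

Answer: 2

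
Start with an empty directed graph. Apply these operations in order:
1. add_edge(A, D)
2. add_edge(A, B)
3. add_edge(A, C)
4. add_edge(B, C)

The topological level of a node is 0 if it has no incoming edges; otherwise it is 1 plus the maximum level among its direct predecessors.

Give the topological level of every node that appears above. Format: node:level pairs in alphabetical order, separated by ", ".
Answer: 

Op 1: add_edge(A, D). Edges now: 1
Op 2: add_edge(A, B). Edges now: 2
Op 3: add_edge(A, C). Edges now: 3
Op 4: add_edge(B, C). Edges now: 4
Compute levels (Kahn BFS):
  sources (in-degree 0): A
  process A: level=0
    A->B: in-degree(B)=0, level(B)=1, enqueue
    A->C: in-degree(C)=1, level(C)>=1
    A->D: in-degree(D)=0, level(D)=1, enqueue
  process B: level=1
    B->C: in-degree(C)=0, level(C)=2, enqueue
  process D: level=1
  process C: level=2
All levels: A:0, B:1, C:2, D:1

Answer: A:0, B:1, C:2, D:1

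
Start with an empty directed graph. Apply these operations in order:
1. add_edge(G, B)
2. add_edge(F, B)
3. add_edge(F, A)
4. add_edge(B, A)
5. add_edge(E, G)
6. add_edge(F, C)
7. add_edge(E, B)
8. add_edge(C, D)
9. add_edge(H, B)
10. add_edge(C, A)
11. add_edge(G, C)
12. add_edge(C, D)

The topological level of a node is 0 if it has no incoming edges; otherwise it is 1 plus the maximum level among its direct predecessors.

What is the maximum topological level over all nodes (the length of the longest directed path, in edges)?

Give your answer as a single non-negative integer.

Op 1: add_edge(G, B). Edges now: 1
Op 2: add_edge(F, B). Edges now: 2
Op 3: add_edge(F, A). Edges now: 3
Op 4: add_edge(B, A). Edges now: 4
Op 5: add_edge(E, G). Edges now: 5
Op 6: add_edge(F, C). Edges now: 6
Op 7: add_edge(E, B). Edges now: 7
Op 8: add_edge(C, D). Edges now: 8
Op 9: add_edge(H, B). Edges now: 9
Op 10: add_edge(C, A). Edges now: 10
Op 11: add_edge(G, C). Edges now: 11
Op 12: add_edge(C, D) (duplicate, no change). Edges now: 11
Compute levels (Kahn BFS):
  sources (in-degree 0): E, F, H
  process E: level=0
    E->B: in-degree(B)=3, level(B)>=1
    E->G: in-degree(G)=0, level(G)=1, enqueue
  process F: level=0
    F->A: in-degree(A)=2, level(A)>=1
    F->B: in-degree(B)=2, level(B)>=1
    F->C: in-degree(C)=1, level(C)>=1
  process H: level=0
    H->B: in-degree(B)=1, level(B)>=1
  process G: level=1
    G->B: in-degree(B)=0, level(B)=2, enqueue
    G->C: in-degree(C)=0, level(C)=2, enqueue
  process B: level=2
    B->A: in-degree(A)=1, level(A)>=3
  process C: level=2
    C->A: in-degree(A)=0, level(A)=3, enqueue
    C->D: in-degree(D)=0, level(D)=3, enqueue
  process A: level=3
  process D: level=3
All levels: A:3, B:2, C:2, D:3, E:0, F:0, G:1, H:0
max level = 3

Answer: 3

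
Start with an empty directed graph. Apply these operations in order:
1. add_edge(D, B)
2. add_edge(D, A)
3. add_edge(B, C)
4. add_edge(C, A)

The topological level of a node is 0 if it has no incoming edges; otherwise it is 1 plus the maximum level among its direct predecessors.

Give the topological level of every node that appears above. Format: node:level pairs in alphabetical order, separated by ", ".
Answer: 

Op 1: add_edge(D, B). Edges now: 1
Op 2: add_edge(D, A). Edges now: 2
Op 3: add_edge(B, C). Edges now: 3
Op 4: add_edge(C, A). Edges now: 4
Compute levels (Kahn BFS):
  sources (in-degree 0): D
  process D: level=0
    D->A: in-degree(A)=1, level(A)>=1
    D->B: in-degree(B)=0, level(B)=1, enqueue
  process B: level=1
    B->C: in-degree(C)=0, level(C)=2, enqueue
  process C: level=2
    C->A: in-degree(A)=0, level(A)=3, enqueue
  process A: level=3
All levels: A:3, B:1, C:2, D:0

Answer: A:3, B:1, C:2, D:0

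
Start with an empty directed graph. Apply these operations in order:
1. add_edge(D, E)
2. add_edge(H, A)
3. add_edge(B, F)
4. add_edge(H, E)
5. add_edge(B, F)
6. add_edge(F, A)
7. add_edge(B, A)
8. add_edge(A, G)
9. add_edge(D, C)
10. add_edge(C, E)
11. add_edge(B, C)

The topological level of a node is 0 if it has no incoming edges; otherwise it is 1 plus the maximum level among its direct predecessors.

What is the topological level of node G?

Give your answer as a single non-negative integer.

Op 1: add_edge(D, E). Edges now: 1
Op 2: add_edge(H, A). Edges now: 2
Op 3: add_edge(B, F). Edges now: 3
Op 4: add_edge(H, E). Edges now: 4
Op 5: add_edge(B, F) (duplicate, no change). Edges now: 4
Op 6: add_edge(F, A). Edges now: 5
Op 7: add_edge(B, A). Edges now: 6
Op 8: add_edge(A, G). Edges now: 7
Op 9: add_edge(D, C). Edges now: 8
Op 10: add_edge(C, E). Edges now: 9
Op 11: add_edge(B, C). Edges now: 10
Compute levels (Kahn BFS):
  sources (in-degree 0): B, D, H
  process B: level=0
    B->A: in-degree(A)=2, level(A)>=1
    B->C: in-degree(C)=1, level(C)>=1
    B->F: in-degree(F)=0, level(F)=1, enqueue
  process D: level=0
    D->C: in-degree(C)=0, level(C)=1, enqueue
    D->E: in-degree(E)=2, level(E)>=1
  process H: level=0
    H->A: in-degree(A)=1, level(A)>=1
    H->E: in-degree(E)=1, level(E)>=1
  process F: level=1
    F->A: in-degree(A)=0, level(A)=2, enqueue
  process C: level=1
    C->E: in-degree(E)=0, level(E)=2, enqueue
  process A: level=2
    A->G: in-degree(G)=0, level(G)=3, enqueue
  process E: level=2
  process G: level=3
All levels: A:2, B:0, C:1, D:0, E:2, F:1, G:3, H:0
level(G) = 3

Answer: 3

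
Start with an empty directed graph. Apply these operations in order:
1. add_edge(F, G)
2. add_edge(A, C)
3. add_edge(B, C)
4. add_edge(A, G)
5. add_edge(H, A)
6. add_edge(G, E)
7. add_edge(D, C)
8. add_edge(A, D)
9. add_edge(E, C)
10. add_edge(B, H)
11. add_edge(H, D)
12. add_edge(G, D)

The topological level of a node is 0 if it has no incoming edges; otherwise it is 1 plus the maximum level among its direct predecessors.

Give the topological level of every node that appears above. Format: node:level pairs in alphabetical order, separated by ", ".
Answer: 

Answer: A:2, B:0, C:5, D:4, E:4, F:0, G:3, H:1

Derivation:
Op 1: add_edge(F, G). Edges now: 1
Op 2: add_edge(A, C). Edges now: 2
Op 3: add_edge(B, C). Edges now: 3
Op 4: add_edge(A, G). Edges now: 4
Op 5: add_edge(H, A). Edges now: 5
Op 6: add_edge(G, E). Edges now: 6
Op 7: add_edge(D, C). Edges now: 7
Op 8: add_edge(A, D). Edges now: 8
Op 9: add_edge(E, C). Edges now: 9
Op 10: add_edge(B, H). Edges now: 10
Op 11: add_edge(H, D). Edges now: 11
Op 12: add_edge(G, D). Edges now: 12
Compute levels (Kahn BFS):
  sources (in-degree 0): B, F
  process B: level=0
    B->C: in-degree(C)=3, level(C)>=1
    B->H: in-degree(H)=0, level(H)=1, enqueue
  process F: level=0
    F->G: in-degree(G)=1, level(G)>=1
  process H: level=1
    H->A: in-degree(A)=0, level(A)=2, enqueue
    H->D: in-degree(D)=2, level(D)>=2
  process A: level=2
    A->C: in-degree(C)=2, level(C)>=3
    A->D: in-degree(D)=1, level(D)>=3
    A->G: in-degree(G)=0, level(G)=3, enqueue
  process G: level=3
    G->D: in-degree(D)=0, level(D)=4, enqueue
    G->E: in-degree(E)=0, level(E)=4, enqueue
  process D: level=4
    D->C: in-degree(C)=1, level(C)>=5
  process E: level=4
    E->C: in-degree(C)=0, level(C)=5, enqueue
  process C: level=5
All levels: A:2, B:0, C:5, D:4, E:4, F:0, G:3, H:1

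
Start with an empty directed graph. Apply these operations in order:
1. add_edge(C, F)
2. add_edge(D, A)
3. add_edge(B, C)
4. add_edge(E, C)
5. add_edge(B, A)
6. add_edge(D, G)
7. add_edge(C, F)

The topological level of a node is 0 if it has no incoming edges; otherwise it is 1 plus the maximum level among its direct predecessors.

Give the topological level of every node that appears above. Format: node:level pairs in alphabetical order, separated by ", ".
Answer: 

Op 1: add_edge(C, F). Edges now: 1
Op 2: add_edge(D, A). Edges now: 2
Op 3: add_edge(B, C). Edges now: 3
Op 4: add_edge(E, C). Edges now: 4
Op 5: add_edge(B, A). Edges now: 5
Op 6: add_edge(D, G). Edges now: 6
Op 7: add_edge(C, F) (duplicate, no change). Edges now: 6
Compute levels (Kahn BFS):
  sources (in-degree 0): B, D, E
  process B: level=0
    B->A: in-degree(A)=1, level(A)>=1
    B->C: in-degree(C)=1, level(C)>=1
  process D: level=0
    D->A: in-degree(A)=0, level(A)=1, enqueue
    D->G: in-degree(G)=0, level(G)=1, enqueue
  process E: level=0
    E->C: in-degree(C)=0, level(C)=1, enqueue
  process A: level=1
  process G: level=1
  process C: level=1
    C->F: in-degree(F)=0, level(F)=2, enqueue
  process F: level=2
All levels: A:1, B:0, C:1, D:0, E:0, F:2, G:1

Answer: A:1, B:0, C:1, D:0, E:0, F:2, G:1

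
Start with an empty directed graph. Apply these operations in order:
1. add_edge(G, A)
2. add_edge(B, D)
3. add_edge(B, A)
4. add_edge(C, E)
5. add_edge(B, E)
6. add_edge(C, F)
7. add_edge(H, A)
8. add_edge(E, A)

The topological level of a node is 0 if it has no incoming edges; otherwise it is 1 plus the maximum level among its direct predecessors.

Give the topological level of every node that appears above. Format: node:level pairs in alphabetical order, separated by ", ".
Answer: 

Op 1: add_edge(G, A). Edges now: 1
Op 2: add_edge(B, D). Edges now: 2
Op 3: add_edge(B, A). Edges now: 3
Op 4: add_edge(C, E). Edges now: 4
Op 5: add_edge(B, E). Edges now: 5
Op 6: add_edge(C, F). Edges now: 6
Op 7: add_edge(H, A). Edges now: 7
Op 8: add_edge(E, A). Edges now: 8
Compute levels (Kahn BFS):
  sources (in-degree 0): B, C, G, H
  process B: level=0
    B->A: in-degree(A)=3, level(A)>=1
    B->D: in-degree(D)=0, level(D)=1, enqueue
    B->E: in-degree(E)=1, level(E)>=1
  process C: level=0
    C->E: in-degree(E)=0, level(E)=1, enqueue
    C->F: in-degree(F)=0, level(F)=1, enqueue
  process G: level=0
    G->A: in-degree(A)=2, level(A)>=1
  process H: level=0
    H->A: in-degree(A)=1, level(A)>=1
  process D: level=1
  process E: level=1
    E->A: in-degree(A)=0, level(A)=2, enqueue
  process F: level=1
  process A: level=2
All levels: A:2, B:0, C:0, D:1, E:1, F:1, G:0, H:0

Answer: A:2, B:0, C:0, D:1, E:1, F:1, G:0, H:0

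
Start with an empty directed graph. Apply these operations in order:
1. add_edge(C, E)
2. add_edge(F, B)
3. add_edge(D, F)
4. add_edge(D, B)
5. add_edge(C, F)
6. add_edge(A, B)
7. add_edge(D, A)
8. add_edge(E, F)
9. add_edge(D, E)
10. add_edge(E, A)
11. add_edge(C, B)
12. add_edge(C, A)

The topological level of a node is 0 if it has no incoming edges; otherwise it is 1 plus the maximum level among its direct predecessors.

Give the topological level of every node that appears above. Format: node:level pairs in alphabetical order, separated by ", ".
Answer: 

Answer: A:2, B:3, C:0, D:0, E:1, F:2

Derivation:
Op 1: add_edge(C, E). Edges now: 1
Op 2: add_edge(F, B). Edges now: 2
Op 3: add_edge(D, F). Edges now: 3
Op 4: add_edge(D, B). Edges now: 4
Op 5: add_edge(C, F). Edges now: 5
Op 6: add_edge(A, B). Edges now: 6
Op 7: add_edge(D, A). Edges now: 7
Op 8: add_edge(E, F). Edges now: 8
Op 9: add_edge(D, E). Edges now: 9
Op 10: add_edge(E, A). Edges now: 10
Op 11: add_edge(C, B). Edges now: 11
Op 12: add_edge(C, A). Edges now: 12
Compute levels (Kahn BFS):
  sources (in-degree 0): C, D
  process C: level=0
    C->A: in-degree(A)=2, level(A)>=1
    C->B: in-degree(B)=3, level(B)>=1
    C->E: in-degree(E)=1, level(E)>=1
    C->F: in-degree(F)=2, level(F)>=1
  process D: level=0
    D->A: in-degree(A)=1, level(A)>=1
    D->B: in-degree(B)=2, level(B)>=1
    D->E: in-degree(E)=0, level(E)=1, enqueue
    D->F: in-degree(F)=1, level(F)>=1
  process E: level=1
    E->A: in-degree(A)=0, level(A)=2, enqueue
    E->F: in-degree(F)=0, level(F)=2, enqueue
  process A: level=2
    A->B: in-degree(B)=1, level(B)>=3
  process F: level=2
    F->B: in-degree(B)=0, level(B)=3, enqueue
  process B: level=3
All levels: A:2, B:3, C:0, D:0, E:1, F:2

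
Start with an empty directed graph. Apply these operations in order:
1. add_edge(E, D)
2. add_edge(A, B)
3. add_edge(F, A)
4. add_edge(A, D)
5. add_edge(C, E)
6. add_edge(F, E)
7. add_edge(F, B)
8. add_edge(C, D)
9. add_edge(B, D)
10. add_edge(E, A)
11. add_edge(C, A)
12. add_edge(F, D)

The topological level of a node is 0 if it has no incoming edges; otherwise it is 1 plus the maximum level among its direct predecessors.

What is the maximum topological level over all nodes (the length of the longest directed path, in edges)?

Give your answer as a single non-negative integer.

Op 1: add_edge(E, D). Edges now: 1
Op 2: add_edge(A, B). Edges now: 2
Op 3: add_edge(F, A). Edges now: 3
Op 4: add_edge(A, D). Edges now: 4
Op 5: add_edge(C, E). Edges now: 5
Op 6: add_edge(F, E). Edges now: 6
Op 7: add_edge(F, B). Edges now: 7
Op 8: add_edge(C, D). Edges now: 8
Op 9: add_edge(B, D). Edges now: 9
Op 10: add_edge(E, A). Edges now: 10
Op 11: add_edge(C, A). Edges now: 11
Op 12: add_edge(F, D). Edges now: 12
Compute levels (Kahn BFS):
  sources (in-degree 0): C, F
  process C: level=0
    C->A: in-degree(A)=2, level(A)>=1
    C->D: in-degree(D)=4, level(D)>=1
    C->E: in-degree(E)=1, level(E)>=1
  process F: level=0
    F->A: in-degree(A)=1, level(A)>=1
    F->B: in-degree(B)=1, level(B)>=1
    F->D: in-degree(D)=3, level(D)>=1
    F->E: in-degree(E)=0, level(E)=1, enqueue
  process E: level=1
    E->A: in-degree(A)=0, level(A)=2, enqueue
    E->D: in-degree(D)=2, level(D)>=2
  process A: level=2
    A->B: in-degree(B)=0, level(B)=3, enqueue
    A->D: in-degree(D)=1, level(D)>=3
  process B: level=3
    B->D: in-degree(D)=0, level(D)=4, enqueue
  process D: level=4
All levels: A:2, B:3, C:0, D:4, E:1, F:0
max level = 4

Answer: 4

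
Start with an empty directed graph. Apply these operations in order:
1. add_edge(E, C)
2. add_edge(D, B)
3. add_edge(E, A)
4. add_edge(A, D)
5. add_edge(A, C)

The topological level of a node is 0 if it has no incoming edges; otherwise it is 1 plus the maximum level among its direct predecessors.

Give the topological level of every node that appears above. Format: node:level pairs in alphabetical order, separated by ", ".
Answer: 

Answer: A:1, B:3, C:2, D:2, E:0

Derivation:
Op 1: add_edge(E, C). Edges now: 1
Op 2: add_edge(D, B). Edges now: 2
Op 3: add_edge(E, A). Edges now: 3
Op 4: add_edge(A, D). Edges now: 4
Op 5: add_edge(A, C). Edges now: 5
Compute levels (Kahn BFS):
  sources (in-degree 0): E
  process E: level=0
    E->A: in-degree(A)=0, level(A)=1, enqueue
    E->C: in-degree(C)=1, level(C)>=1
  process A: level=1
    A->C: in-degree(C)=0, level(C)=2, enqueue
    A->D: in-degree(D)=0, level(D)=2, enqueue
  process C: level=2
  process D: level=2
    D->B: in-degree(B)=0, level(B)=3, enqueue
  process B: level=3
All levels: A:1, B:3, C:2, D:2, E:0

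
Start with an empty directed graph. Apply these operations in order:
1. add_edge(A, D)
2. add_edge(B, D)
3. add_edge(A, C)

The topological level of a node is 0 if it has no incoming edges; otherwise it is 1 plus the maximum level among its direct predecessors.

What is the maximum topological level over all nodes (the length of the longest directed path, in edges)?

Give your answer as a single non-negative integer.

Op 1: add_edge(A, D). Edges now: 1
Op 2: add_edge(B, D). Edges now: 2
Op 3: add_edge(A, C). Edges now: 3
Compute levels (Kahn BFS):
  sources (in-degree 0): A, B
  process A: level=0
    A->C: in-degree(C)=0, level(C)=1, enqueue
    A->D: in-degree(D)=1, level(D)>=1
  process B: level=0
    B->D: in-degree(D)=0, level(D)=1, enqueue
  process C: level=1
  process D: level=1
All levels: A:0, B:0, C:1, D:1
max level = 1

Answer: 1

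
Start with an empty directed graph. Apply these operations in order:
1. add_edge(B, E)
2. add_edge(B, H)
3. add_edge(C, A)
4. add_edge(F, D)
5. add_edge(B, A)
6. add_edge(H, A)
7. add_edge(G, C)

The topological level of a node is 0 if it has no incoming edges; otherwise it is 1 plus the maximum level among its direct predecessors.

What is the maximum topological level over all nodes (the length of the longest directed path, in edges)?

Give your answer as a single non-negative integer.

Answer: 2

Derivation:
Op 1: add_edge(B, E). Edges now: 1
Op 2: add_edge(B, H). Edges now: 2
Op 3: add_edge(C, A). Edges now: 3
Op 4: add_edge(F, D). Edges now: 4
Op 5: add_edge(B, A). Edges now: 5
Op 6: add_edge(H, A). Edges now: 6
Op 7: add_edge(G, C). Edges now: 7
Compute levels (Kahn BFS):
  sources (in-degree 0): B, F, G
  process B: level=0
    B->A: in-degree(A)=2, level(A)>=1
    B->E: in-degree(E)=0, level(E)=1, enqueue
    B->H: in-degree(H)=0, level(H)=1, enqueue
  process F: level=0
    F->D: in-degree(D)=0, level(D)=1, enqueue
  process G: level=0
    G->C: in-degree(C)=0, level(C)=1, enqueue
  process E: level=1
  process H: level=1
    H->A: in-degree(A)=1, level(A)>=2
  process D: level=1
  process C: level=1
    C->A: in-degree(A)=0, level(A)=2, enqueue
  process A: level=2
All levels: A:2, B:0, C:1, D:1, E:1, F:0, G:0, H:1
max level = 2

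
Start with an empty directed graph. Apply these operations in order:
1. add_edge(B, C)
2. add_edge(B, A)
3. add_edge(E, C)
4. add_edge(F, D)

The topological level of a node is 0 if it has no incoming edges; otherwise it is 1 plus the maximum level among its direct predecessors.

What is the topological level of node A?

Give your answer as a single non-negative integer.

Answer: 1

Derivation:
Op 1: add_edge(B, C). Edges now: 1
Op 2: add_edge(B, A). Edges now: 2
Op 3: add_edge(E, C). Edges now: 3
Op 4: add_edge(F, D). Edges now: 4
Compute levels (Kahn BFS):
  sources (in-degree 0): B, E, F
  process B: level=0
    B->A: in-degree(A)=0, level(A)=1, enqueue
    B->C: in-degree(C)=1, level(C)>=1
  process E: level=0
    E->C: in-degree(C)=0, level(C)=1, enqueue
  process F: level=0
    F->D: in-degree(D)=0, level(D)=1, enqueue
  process A: level=1
  process C: level=1
  process D: level=1
All levels: A:1, B:0, C:1, D:1, E:0, F:0
level(A) = 1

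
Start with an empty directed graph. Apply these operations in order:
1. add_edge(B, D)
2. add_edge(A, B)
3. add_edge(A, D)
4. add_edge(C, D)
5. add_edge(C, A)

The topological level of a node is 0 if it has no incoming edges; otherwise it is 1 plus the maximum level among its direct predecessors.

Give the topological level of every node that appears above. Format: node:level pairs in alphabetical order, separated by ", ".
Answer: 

Answer: A:1, B:2, C:0, D:3

Derivation:
Op 1: add_edge(B, D). Edges now: 1
Op 2: add_edge(A, B). Edges now: 2
Op 3: add_edge(A, D). Edges now: 3
Op 4: add_edge(C, D). Edges now: 4
Op 5: add_edge(C, A). Edges now: 5
Compute levels (Kahn BFS):
  sources (in-degree 0): C
  process C: level=0
    C->A: in-degree(A)=0, level(A)=1, enqueue
    C->D: in-degree(D)=2, level(D)>=1
  process A: level=1
    A->B: in-degree(B)=0, level(B)=2, enqueue
    A->D: in-degree(D)=1, level(D)>=2
  process B: level=2
    B->D: in-degree(D)=0, level(D)=3, enqueue
  process D: level=3
All levels: A:1, B:2, C:0, D:3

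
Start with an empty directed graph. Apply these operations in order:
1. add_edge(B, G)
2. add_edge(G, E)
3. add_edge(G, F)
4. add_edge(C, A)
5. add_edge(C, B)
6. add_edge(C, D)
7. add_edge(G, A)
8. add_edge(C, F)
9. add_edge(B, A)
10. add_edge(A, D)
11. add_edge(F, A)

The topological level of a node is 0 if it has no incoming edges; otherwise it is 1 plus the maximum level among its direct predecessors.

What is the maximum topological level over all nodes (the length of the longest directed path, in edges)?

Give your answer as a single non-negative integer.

Answer: 5

Derivation:
Op 1: add_edge(B, G). Edges now: 1
Op 2: add_edge(G, E). Edges now: 2
Op 3: add_edge(G, F). Edges now: 3
Op 4: add_edge(C, A). Edges now: 4
Op 5: add_edge(C, B). Edges now: 5
Op 6: add_edge(C, D). Edges now: 6
Op 7: add_edge(G, A). Edges now: 7
Op 8: add_edge(C, F). Edges now: 8
Op 9: add_edge(B, A). Edges now: 9
Op 10: add_edge(A, D). Edges now: 10
Op 11: add_edge(F, A). Edges now: 11
Compute levels (Kahn BFS):
  sources (in-degree 0): C
  process C: level=0
    C->A: in-degree(A)=3, level(A)>=1
    C->B: in-degree(B)=0, level(B)=1, enqueue
    C->D: in-degree(D)=1, level(D)>=1
    C->F: in-degree(F)=1, level(F)>=1
  process B: level=1
    B->A: in-degree(A)=2, level(A)>=2
    B->G: in-degree(G)=0, level(G)=2, enqueue
  process G: level=2
    G->A: in-degree(A)=1, level(A)>=3
    G->E: in-degree(E)=0, level(E)=3, enqueue
    G->F: in-degree(F)=0, level(F)=3, enqueue
  process E: level=3
  process F: level=3
    F->A: in-degree(A)=0, level(A)=4, enqueue
  process A: level=4
    A->D: in-degree(D)=0, level(D)=5, enqueue
  process D: level=5
All levels: A:4, B:1, C:0, D:5, E:3, F:3, G:2
max level = 5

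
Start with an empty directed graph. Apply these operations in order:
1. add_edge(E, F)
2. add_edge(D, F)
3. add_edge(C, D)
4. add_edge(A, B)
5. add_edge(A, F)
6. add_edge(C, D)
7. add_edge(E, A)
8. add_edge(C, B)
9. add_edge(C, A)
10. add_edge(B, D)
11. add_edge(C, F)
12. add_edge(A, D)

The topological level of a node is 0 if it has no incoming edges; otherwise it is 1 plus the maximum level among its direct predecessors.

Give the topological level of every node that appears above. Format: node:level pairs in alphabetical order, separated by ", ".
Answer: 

Op 1: add_edge(E, F). Edges now: 1
Op 2: add_edge(D, F). Edges now: 2
Op 3: add_edge(C, D). Edges now: 3
Op 4: add_edge(A, B). Edges now: 4
Op 5: add_edge(A, F). Edges now: 5
Op 6: add_edge(C, D) (duplicate, no change). Edges now: 5
Op 7: add_edge(E, A). Edges now: 6
Op 8: add_edge(C, B). Edges now: 7
Op 9: add_edge(C, A). Edges now: 8
Op 10: add_edge(B, D). Edges now: 9
Op 11: add_edge(C, F). Edges now: 10
Op 12: add_edge(A, D). Edges now: 11
Compute levels (Kahn BFS):
  sources (in-degree 0): C, E
  process C: level=0
    C->A: in-degree(A)=1, level(A)>=1
    C->B: in-degree(B)=1, level(B)>=1
    C->D: in-degree(D)=2, level(D)>=1
    C->F: in-degree(F)=3, level(F)>=1
  process E: level=0
    E->A: in-degree(A)=0, level(A)=1, enqueue
    E->F: in-degree(F)=2, level(F)>=1
  process A: level=1
    A->B: in-degree(B)=0, level(B)=2, enqueue
    A->D: in-degree(D)=1, level(D)>=2
    A->F: in-degree(F)=1, level(F)>=2
  process B: level=2
    B->D: in-degree(D)=0, level(D)=3, enqueue
  process D: level=3
    D->F: in-degree(F)=0, level(F)=4, enqueue
  process F: level=4
All levels: A:1, B:2, C:0, D:3, E:0, F:4

Answer: A:1, B:2, C:0, D:3, E:0, F:4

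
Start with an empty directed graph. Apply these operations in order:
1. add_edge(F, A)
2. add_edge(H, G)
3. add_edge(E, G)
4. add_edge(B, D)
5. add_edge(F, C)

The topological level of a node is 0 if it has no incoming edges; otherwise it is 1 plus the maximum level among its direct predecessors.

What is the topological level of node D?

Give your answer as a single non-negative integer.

Answer: 1

Derivation:
Op 1: add_edge(F, A). Edges now: 1
Op 2: add_edge(H, G). Edges now: 2
Op 3: add_edge(E, G). Edges now: 3
Op 4: add_edge(B, D). Edges now: 4
Op 5: add_edge(F, C). Edges now: 5
Compute levels (Kahn BFS):
  sources (in-degree 0): B, E, F, H
  process B: level=0
    B->D: in-degree(D)=0, level(D)=1, enqueue
  process E: level=0
    E->G: in-degree(G)=1, level(G)>=1
  process F: level=0
    F->A: in-degree(A)=0, level(A)=1, enqueue
    F->C: in-degree(C)=0, level(C)=1, enqueue
  process H: level=0
    H->G: in-degree(G)=0, level(G)=1, enqueue
  process D: level=1
  process A: level=1
  process C: level=1
  process G: level=1
All levels: A:1, B:0, C:1, D:1, E:0, F:0, G:1, H:0
level(D) = 1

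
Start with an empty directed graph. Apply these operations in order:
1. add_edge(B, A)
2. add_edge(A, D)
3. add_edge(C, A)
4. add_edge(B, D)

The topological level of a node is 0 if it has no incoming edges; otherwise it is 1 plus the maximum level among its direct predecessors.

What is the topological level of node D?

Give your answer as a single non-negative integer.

Answer: 2

Derivation:
Op 1: add_edge(B, A). Edges now: 1
Op 2: add_edge(A, D). Edges now: 2
Op 3: add_edge(C, A). Edges now: 3
Op 4: add_edge(B, D). Edges now: 4
Compute levels (Kahn BFS):
  sources (in-degree 0): B, C
  process B: level=0
    B->A: in-degree(A)=1, level(A)>=1
    B->D: in-degree(D)=1, level(D)>=1
  process C: level=0
    C->A: in-degree(A)=0, level(A)=1, enqueue
  process A: level=1
    A->D: in-degree(D)=0, level(D)=2, enqueue
  process D: level=2
All levels: A:1, B:0, C:0, D:2
level(D) = 2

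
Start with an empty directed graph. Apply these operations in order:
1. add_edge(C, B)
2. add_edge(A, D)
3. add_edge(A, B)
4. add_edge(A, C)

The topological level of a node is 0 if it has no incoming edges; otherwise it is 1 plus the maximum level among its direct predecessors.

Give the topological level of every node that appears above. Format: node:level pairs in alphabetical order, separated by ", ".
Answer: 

Answer: A:0, B:2, C:1, D:1

Derivation:
Op 1: add_edge(C, B). Edges now: 1
Op 2: add_edge(A, D). Edges now: 2
Op 3: add_edge(A, B). Edges now: 3
Op 4: add_edge(A, C). Edges now: 4
Compute levels (Kahn BFS):
  sources (in-degree 0): A
  process A: level=0
    A->B: in-degree(B)=1, level(B)>=1
    A->C: in-degree(C)=0, level(C)=1, enqueue
    A->D: in-degree(D)=0, level(D)=1, enqueue
  process C: level=1
    C->B: in-degree(B)=0, level(B)=2, enqueue
  process D: level=1
  process B: level=2
All levels: A:0, B:2, C:1, D:1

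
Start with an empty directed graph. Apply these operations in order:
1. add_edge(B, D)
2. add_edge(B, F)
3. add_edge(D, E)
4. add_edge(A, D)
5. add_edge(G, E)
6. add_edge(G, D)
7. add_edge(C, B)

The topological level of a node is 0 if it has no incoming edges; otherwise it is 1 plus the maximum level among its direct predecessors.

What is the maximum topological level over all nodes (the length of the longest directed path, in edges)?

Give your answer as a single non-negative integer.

Op 1: add_edge(B, D). Edges now: 1
Op 2: add_edge(B, F). Edges now: 2
Op 3: add_edge(D, E). Edges now: 3
Op 4: add_edge(A, D). Edges now: 4
Op 5: add_edge(G, E). Edges now: 5
Op 6: add_edge(G, D). Edges now: 6
Op 7: add_edge(C, B). Edges now: 7
Compute levels (Kahn BFS):
  sources (in-degree 0): A, C, G
  process A: level=0
    A->D: in-degree(D)=2, level(D)>=1
  process C: level=0
    C->B: in-degree(B)=0, level(B)=1, enqueue
  process G: level=0
    G->D: in-degree(D)=1, level(D)>=1
    G->E: in-degree(E)=1, level(E)>=1
  process B: level=1
    B->D: in-degree(D)=0, level(D)=2, enqueue
    B->F: in-degree(F)=0, level(F)=2, enqueue
  process D: level=2
    D->E: in-degree(E)=0, level(E)=3, enqueue
  process F: level=2
  process E: level=3
All levels: A:0, B:1, C:0, D:2, E:3, F:2, G:0
max level = 3

Answer: 3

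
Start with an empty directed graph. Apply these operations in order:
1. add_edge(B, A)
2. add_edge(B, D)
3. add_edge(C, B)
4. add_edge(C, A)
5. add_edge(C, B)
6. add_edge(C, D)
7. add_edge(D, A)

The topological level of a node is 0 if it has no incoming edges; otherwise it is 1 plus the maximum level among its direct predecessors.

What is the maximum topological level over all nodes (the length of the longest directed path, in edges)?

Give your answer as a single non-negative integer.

Answer: 3

Derivation:
Op 1: add_edge(B, A). Edges now: 1
Op 2: add_edge(B, D). Edges now: 2
Op 3: add_edge(C, B). Edges now: 3
Op 4: add_edge(C, A). Edges now: 4
Op 5: add_edge(C, B) (duplicate, no change). Edges now: 4
Op 6: add_edge(C, D). Edges now: 5
Op 7: add_edge(D, A). Edges now: 6
Compute levels (Kahn BFS):
  sources (in-degree 0): C
  process C: level=0
    C->A: in-degree(A)=2, level(A)>=1
    C->B: in-degree(B)=0, level(B)=1, enqueue
    C->D: in-degree(D)=1, level(D)>=1
  process B: level=1
    B->A: in-degree(A)=1, level(A)>=2
    B->D: in-degree(D)=0, level(D)=2, enqueue
  process D: level=2
    D->A: in-degree(A)=0, level(A)=3, enqueue
  process A: level=3
All levels: A:3, B:1, C:0, D:2
max level = 3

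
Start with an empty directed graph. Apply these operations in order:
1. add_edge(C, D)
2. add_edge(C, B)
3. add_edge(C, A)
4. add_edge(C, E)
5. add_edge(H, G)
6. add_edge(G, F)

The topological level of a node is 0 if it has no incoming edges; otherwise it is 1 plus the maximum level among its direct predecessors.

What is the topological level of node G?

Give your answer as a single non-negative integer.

Answer: 1

Derivation:
Op 1: add_edge(C, D). Edges now: 1
Op 2: add_edge(C, B). Edges now: 2
Op 3: add_edge(C, A). Edges now: 3
Op 4: add_edge(C, E). Edges now: 4
Op 5: add_edge(H, G). Edges now: 5
Op 6: add_edge(G, F). Edges now: 6
Compute levels (Kahn BFS):
  sources (in-degree 0): C, H
  process C: level=0
    C->A: in-degree(A)=0, level(A)=1, enqueue
    C->B: in-degree(B)=0, level(B)=1, enqueue
    C->D: in-degree(D)=0, level(D)=1, enqueue
    C->E: in-degree(E)=0, level(E)=1, enqueue
  process H: level=0
    H->G: in-degree(G)=0, level(G)=1, enqueue
  process A: level=1
  process B: level=1
  process D: level=1
  process E: level=1
  process G: level=1
    G->F: in-degree(F)=0, level(F)=2, enqueue
  process F: level=2
All levels: A:1, B:1, C:0, D:1, E:1, F:2, G:1, H:0
level(G) = 1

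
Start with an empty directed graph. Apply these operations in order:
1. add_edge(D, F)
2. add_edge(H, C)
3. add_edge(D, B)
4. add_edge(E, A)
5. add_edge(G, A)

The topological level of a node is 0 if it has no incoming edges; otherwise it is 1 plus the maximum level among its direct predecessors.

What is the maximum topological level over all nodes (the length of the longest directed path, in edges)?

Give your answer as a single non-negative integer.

Op 1: add_edge(D, F). Edges now: 1
Op 2: add_edge(H, C). Edges now: 2
Op 3: add_edge(D, B). Edges now: 3
Op 4: add_edge(E, A). Edges now: 4
Op 5: add_edge(G, A). Edges now: 5
Compute levels (Kahn BFS):
  sources (in-degree 0): D, E, G, H
  process D: level=0
    D->B: in-degree(B)=0, level(B)=1, enqueue
    D->F: in-degree(F)=0, level(F)=1, enqueue
  process E: level=0
    E->A: in-degree(A)=1, level(A)>=1
  process G: level=0
    G->A: in-degree(A)=0, level(A)=1, enqueue
  process H: level=0
    H->C: in-degree(C)=0, level(C)=1, enqueue
  process B: level=1
  process F: level=1
  process A: level=1
  process C: level=1
All levels: A:1, B:1, C:1, D:0, E:0, F:1, G:0, H:0
max level = 1

Answer: 1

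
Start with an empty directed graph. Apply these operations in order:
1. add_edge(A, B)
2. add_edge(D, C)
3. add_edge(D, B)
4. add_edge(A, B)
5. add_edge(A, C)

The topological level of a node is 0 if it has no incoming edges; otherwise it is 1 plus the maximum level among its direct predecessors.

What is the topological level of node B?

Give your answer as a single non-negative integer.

Op 1: add_edge(A, B). Edges now: 1
Op 2: add_edge(D, C). Edges now: 2
Op 3: add_edge(D, B). Edges now: 3
Op 4: add_edge(A, B) (duplicate, no change). Edges now: 3
Op 5: add_edge(A, C). Edges now: 4
Compute levels (Kahn BFS):
  sources (in-degree 0): A, D
  process A: level=0
    A->B: in-degree(B)=1, level(B)>=1
    A->C: in-degree(C)=1, level(C)>=1
  process D: level=0
    D->B: in-degree(B)=0, level(B)=1, enqueue
    D->C: in-degree(C)=0, level(C)=1, enqueue
  process B: level=1
  process C: level=1
All levels: A:0, B:1, C:1, D:0
level(B) = 1

Answer: 1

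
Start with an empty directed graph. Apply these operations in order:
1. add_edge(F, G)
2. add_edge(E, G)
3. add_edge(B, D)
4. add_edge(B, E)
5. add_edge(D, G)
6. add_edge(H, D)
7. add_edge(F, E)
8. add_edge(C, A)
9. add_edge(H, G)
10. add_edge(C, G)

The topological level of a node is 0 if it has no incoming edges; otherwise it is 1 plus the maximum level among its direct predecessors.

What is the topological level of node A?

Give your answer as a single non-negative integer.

Answer: 1

Derivation:
Op 1: add_edge(F, G). Edges now: 1
Op 2: add_edge(E, G). Edges now: 2
Op 3: add_edge(B, D). Edges now: 3
Op 4: add_edge(B, E). Edges now: 4
Op 5: add_edge(D, G). Edges now: 5
Op 6: add_edge(H, D). Edges now: 6
Op 7: add_edge(F, E). Edges now: 7
Op 8: add_edge(C, A). Edges now: 8
Op 9: add_edge(H, G). Edges now: 9
Op 10: add_edge(C, G). Edges now: 10
Compute levels (Kahn BFS):
  sources (in-degree 0): B, C, F, H
  process B: level=0
    B->D: in-degree(D)=1, level(D)>=1
    B->E: in-degree(E)=1, level(E)>=1
  process C: level=0
    C->A: in-degree(A)=0, level(A)=1, enqueue
    C->G: in-degree(G)=4, level(G)>=1
  process F: level=0
    F->E: in-degree(E)=0, level(E)=1, enqueue
    F->G: in-degree(G)=3, level(G)>=1
  process H: level=0
    H->D: in-degree(D)=0, level(D)=1, enqueue
    H->G: in-degree(G)=2, level(G)>=1
  process A: level=1
  process E: level=1
    E->G: in-degree(G)=1, level(G)>=2
  process D: level=1
    D->G: in-degree(G)=0, level(G)=2, enqueue
  process G: level=2
All levels: A:1, B:0, C:0, D:1, E:1, F:0, G:2, H:0
level(A) = 1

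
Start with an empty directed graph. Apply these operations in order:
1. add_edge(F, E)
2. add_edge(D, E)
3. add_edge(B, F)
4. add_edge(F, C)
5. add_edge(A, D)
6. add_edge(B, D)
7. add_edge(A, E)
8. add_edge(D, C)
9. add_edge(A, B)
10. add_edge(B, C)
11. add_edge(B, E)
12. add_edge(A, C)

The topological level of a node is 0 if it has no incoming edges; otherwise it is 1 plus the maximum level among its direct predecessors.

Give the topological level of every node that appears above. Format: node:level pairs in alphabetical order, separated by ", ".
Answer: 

Op 1: add_edge(F, E). Edges now: 1
Op 2: add_edge(D, E). Edges now: 2
Op 3: add_edge(B, F). Edges now: 3
Op 4: add_edge(F, C). Edges now: 4
Op 5: add_edge(A, D). Edges now: 5
Op 6: add_edge(B, D). Edges now: 6
Op 7: add_edge(A, E). Edges now: 7
Op 8: add_edge(D, C). Edges now: 8
Op 9: add_edge(A, B). Edges now: 9
Op 10: add_edge(B, C). Edges now: 10
Op 11: add_edge(B, E). Edges now: 11
Op 12: add_edge(A, C). Edges now: 12
Compute levels (Kahn BFS):
  sources (in-degree 0): A
  process A: level=0
    A->B: in-degree(B)=0, level(B)=1, enqueue
    A->C: in-degree(C)=3, level(C)>=1
    A->D: in-degree(D)=1, level(D)>=1
    A->E: in-degree(E)=3, level(E)>=1
  process B: level=1
    B->C: in-degree(C)=2, level(C)>=2
    B->D: in-degree(D)=0, level(D)=2, enqueue
    B->E: in-degree(E)=2, level(E)>=2
    B->F: in-degree(F)=0, level(F)=2, enqueue
  process D: level=2
    D->C: in-degree(C)=1, level(C)>=3
    D->E: in-degree(E)=1, level(E)>=3
  process F: level=2
    F->C: in-degree(C)=0, level(C)=3, enqueue
    F->E: in-degree(E)=0, level(E)=3, enqueue
  process C: level=3
  process E: level=3
All levels: A:0, B:1, C:3, D:2, E:3, F:2

Answer: A:0, B:1, C:3, D:2, E:3, F:2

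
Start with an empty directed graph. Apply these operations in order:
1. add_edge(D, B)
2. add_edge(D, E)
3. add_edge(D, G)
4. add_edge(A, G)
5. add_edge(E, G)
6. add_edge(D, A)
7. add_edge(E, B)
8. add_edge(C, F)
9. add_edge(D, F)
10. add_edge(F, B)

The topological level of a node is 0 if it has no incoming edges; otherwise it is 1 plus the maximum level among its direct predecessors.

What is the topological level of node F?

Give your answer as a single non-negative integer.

Op 1: add_edge(D, B). Edges now: 1
Op 2: add_edge(D, E). Edges now: 2
Op 3: add_edge(D, G). Edges now: 3
Op 4: add_edge(A, G). Edges now: 4
Op 5: add_edge(E, G). Edges now: 5
Op 6: add_edge(D, A). Edges now: 6
Op 7: add_edge(E, B). Edges now: 7
Op 8: add_edge(C, F). Edges now: 8
Op 9: add_edge(D, F). Edges now: 9
Op 10: add_edge(F, B). Edges now: 10
Compute levels (Kahn BFS):
  sources (in-degree 0): C, D
  process C: level=0
    C->F: in-degree(F)=1, level(F)>=1
  process D: level=0
    D->A: in-degree(A)=0, level(A)=1, enqueue
    D->B: in-degree(B)=2, level(B)>=1
    D->E: in-degree(E)=0, level(E)=1, enqueue
    D->F: in-degree(F)=0, level(F)=1, enqueue
    D->G: in-degree(G)=2, level(G)>=1
  process A: level=1
    A->G: in-degree(G)=1, level(G)>=2
  process E: level=1
    E->B: in-degree(B)=1, level(B)>=2
    E->G: in-degree(G)=0, level(G)=2, enqueue
  process F: level=1
    F->B: in-degree(B)=0, level(B)=2, enqueue
  process G: level=2
  process B: level=2
All levels: A:1, B:2, C:0, D:0, E:1, F:1, G:2
level(F) = 1

Answer: 1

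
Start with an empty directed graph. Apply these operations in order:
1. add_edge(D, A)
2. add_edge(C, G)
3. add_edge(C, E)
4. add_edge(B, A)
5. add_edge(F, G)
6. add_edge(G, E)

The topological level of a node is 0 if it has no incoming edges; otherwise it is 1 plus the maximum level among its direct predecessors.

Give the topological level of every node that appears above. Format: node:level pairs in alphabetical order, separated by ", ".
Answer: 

Answer: A:1, B:0, C:0, D:0, E:2, F:0, G:1

Derivation:
Op 1: add_edge(D, A). Edges now: 1
Op 2: add_edge(C, G). Edges now: 2
Op 3: add_edge(C, E). Edges now: 3
Op 4: add_edge(B, A). Edges now: 4
Op 5: add_edge(F, G). Edges now: 5
Op 6: add_edge(G, E). Edges now: 6
Compute levels (Kahn BFS):
  sources (in-degree 0): B, C, D, F
  process B: level=0
    B->A: in-degree(A)=1, level(A)>=1
  process C: level=0
    C->E: in-degree(E)=1, level(E)>=1
    C->G: in-degree(G)=1, level(G)>=1
  process D: level=0
    D->A: in-degree(A)=0, level(A)=1, enqueue
  process F: level=0
    F->G: in-degree(G)=0, level(G)=1, enqueue
  process A: level=1
  process G: level=1
    G->E: in-degree(E)=0, level(E)=2, enqueue
  process E: level=2
All levels: A:1, B:0, C:0, D:0, E:2, F:0, G:1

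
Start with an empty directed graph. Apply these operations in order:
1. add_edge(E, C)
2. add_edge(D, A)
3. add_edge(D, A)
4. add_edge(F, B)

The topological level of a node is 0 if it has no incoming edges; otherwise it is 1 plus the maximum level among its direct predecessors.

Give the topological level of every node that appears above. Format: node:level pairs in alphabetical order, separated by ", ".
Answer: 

Answer: A:1, B:1, C:1, D:0, E:0, F:0

Derivation:
Op 1: add_edge(E, C). Edges now: 1
Op 2: add_edge(D, A). Edges now: 2
Op 3: add_edge(D, A) (duplicate, no change). Edges now: 2
Op 4: add_edge(F, B). Edges now: 3
Compute levels (Kahn BFS):
  sources (in-degree 0): D, E, F
  process D: level=0
    D->A: in-degree(A)=0, level(A)=1, enqueue
  process E: level=0
    E->C: in-degree(C)=0, level(C)=1, enqueue
  process F: level=0
    F->B: in-degree(B)=0, level(B)=1, enqueue
  process A: level=1
  process C: level=1
  process B: level=1
All levels: A:1, B:1, C:1, D:0, E:0, F:0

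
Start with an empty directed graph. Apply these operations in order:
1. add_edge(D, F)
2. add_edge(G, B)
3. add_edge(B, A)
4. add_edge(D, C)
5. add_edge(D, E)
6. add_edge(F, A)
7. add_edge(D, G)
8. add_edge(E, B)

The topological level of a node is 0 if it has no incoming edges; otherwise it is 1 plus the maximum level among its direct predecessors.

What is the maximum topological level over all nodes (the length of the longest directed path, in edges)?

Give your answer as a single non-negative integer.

Answer: 3

Derivation:
Op 1: add_edge(D, F). Edges now: 1
Op 2: add_edge(G, B). Edges now: 2
Op 3: add_edge(B, A). Edges now: 3
Op 4: add_edge(D, C). Edges now: 4
Op 5: add_edge(D, E). Edges now: 5
Op 6: add_edge(F, A). Edges now: 6
Op 7: add_edge(D, G). Edges now: 7
Op 8: add_edge(E, B). Edges now: 8
Compute levels (Kahn BFS):
  sources (in-degree 0): D
  process D: level=0
    D->C: in-degree(C)=0, level(C)=1, enqueue
    D->E: in-degree(E)=0, level(E)=1, enqueue
    D->F: in-degree(F)=0, level(F)=1, enqueue
    D->G: in-degree(G)=0, level(G)=1, enqueue
  process C: level=1
  process E: level=1
    E->B: in-degree(B)=1, level(B)>=2
  process F: level=1
    F->A: in-degree(A)=1, level(A)>=2
  process G: level=1
    G->B: in-degree(B)=0, level(B)=2, enqueue
  process B: level=2
    B->A: in-degree(A)=0, level(A)=3, enqueue
  process A: level=3
All levels: A:3, B:2, C:1, D:0, E:1, F:1, G:1
max level = 3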